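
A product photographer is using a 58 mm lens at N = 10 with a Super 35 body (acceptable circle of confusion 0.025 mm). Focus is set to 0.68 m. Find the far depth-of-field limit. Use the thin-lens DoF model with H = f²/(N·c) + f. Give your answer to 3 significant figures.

Hyperfocal distance H = f²/(N·c) + f = 58²/(10 × 0.025) + 58 = 3364/0.25 + 58 ≈ 13514.0 mm ≈ 13.51 m.
Far limit Df = s·(H − f)/(H − s) = 680 × (13514.0 − 58) / (13514.0 − 680) = 680 × 13456.0 / 12834.0 ≈ 712.96 mm ≈ 0.713 m.

0.713 m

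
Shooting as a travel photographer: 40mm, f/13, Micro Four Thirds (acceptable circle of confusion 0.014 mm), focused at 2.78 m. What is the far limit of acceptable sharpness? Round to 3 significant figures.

4.04 m

Hyperfocal distance H = f²/(N·c) + f = 40²/(13 × 0.014) + 40 = 1600/0.182 + 40 ≈ 8831.2 mm ≈ 8.831 m.
Far limit Df = s·(H − f)/(H − s) = 2780 × (8831.2 − 40) / (8831.2 − 2780) = 2780 × 8791.2 / 6051.2 ≈ 4038.8 mm ≈ 4.04 m.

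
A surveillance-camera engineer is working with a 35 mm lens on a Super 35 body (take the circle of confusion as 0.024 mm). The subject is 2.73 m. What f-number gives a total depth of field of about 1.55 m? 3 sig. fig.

f/5

Write h = H − f = f²/(N·c). The thin-lens limits are Dn = s·h/(h + (s−f)) and Df = s·h/(h − (s−f)), so DoF = Df − Dn = 2·s·(s−f)·h / (h² − (s−f)²).
That is a quadratic in h: DoF·h² − 2·s·(s−f)·h − DoF·(s−f)² = 0 ⇒ h = (s−f)·(s + √(s² + DoF²)) / DoF = 2695 × (2730 + √(2730² + 1550²)) / 1550 = 2695 × (2730 + 3139.33) / 1550 ≈ 10205 mm.
Then N = f²/(c·h) = 35² / (0.024 × 10205) = 1225 / 244.92 ≈ 5.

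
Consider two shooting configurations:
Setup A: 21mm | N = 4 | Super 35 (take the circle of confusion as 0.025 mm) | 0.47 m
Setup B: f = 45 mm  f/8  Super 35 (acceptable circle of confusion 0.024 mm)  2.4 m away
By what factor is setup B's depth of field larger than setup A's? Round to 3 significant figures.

11.7

Setup A: H = 21²/(4×0.025) + 21 ≈ 4431.0 mm; DoF = Df − Dn = 523.277 − 426.569 ≈ 96.708 mm.
Setup B: H = 45²/(8×0.024) + 45 ≈ 10591.9 mm; DoF = Df − Dn = 3090.0 − 1961.9 ≈ 1128.1 mm.
Ratio = 1128.1 / 96.708 ≈ 11.7.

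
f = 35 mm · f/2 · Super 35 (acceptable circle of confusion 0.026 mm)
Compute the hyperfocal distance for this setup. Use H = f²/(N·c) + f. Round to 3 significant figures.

Hyperfocal distance H = f²/(N·c) + f = 35²/(2 × 0.026) + 35 = 1225/0.052 + 35 ≈ 23592.7 mm ≈ 23.6 m.

23.6 m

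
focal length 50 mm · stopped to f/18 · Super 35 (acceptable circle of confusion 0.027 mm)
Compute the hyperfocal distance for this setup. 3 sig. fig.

Hyperfocal distance H = f²/(N·c) + f = 50²/(18 × 0.027) + 50 = 2500/0.486 + 50 ≈ 5194.0 mm ≈ 5.19 m.

5.19 m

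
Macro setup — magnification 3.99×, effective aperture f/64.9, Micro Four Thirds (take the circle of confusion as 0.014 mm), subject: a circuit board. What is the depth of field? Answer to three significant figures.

0.114 mm

At magnification m, DoF ≈ 2·N_eff·c/m² = 2 × 64.9 × 0.014 / 3.99² = 1.817 / 15.92 ≈ 0.114 mm.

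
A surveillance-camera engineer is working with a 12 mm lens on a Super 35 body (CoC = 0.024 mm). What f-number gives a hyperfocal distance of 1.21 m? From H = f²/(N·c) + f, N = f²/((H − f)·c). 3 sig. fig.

Rearrange H = f²/(N·c) + f for N: N = f² / ((H − f)·c).
N = 12² / ((1210 − 12) × 0.024) = 144 / 28.75 ≈ 5.01.

f/5.01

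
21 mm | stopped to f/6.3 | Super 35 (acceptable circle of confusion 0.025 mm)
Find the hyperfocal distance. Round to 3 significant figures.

2.82 m

Hyperfocal distance H = f²/(N·c) + f = 21²/(6.3 × 0.025) + 21 = 441/0.1575 + 21 ≈ 2821.0 mm ≈ 2.82 m.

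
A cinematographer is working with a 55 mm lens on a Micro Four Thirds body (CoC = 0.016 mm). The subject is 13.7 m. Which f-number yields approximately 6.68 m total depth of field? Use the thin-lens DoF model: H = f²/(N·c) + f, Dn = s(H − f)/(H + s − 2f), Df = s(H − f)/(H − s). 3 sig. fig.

Write h = H − f = f²/(N·c). The thin-lens limits are Dn = s·h/(h + (s−f)) and Df = s·h/(h − (s−f)), so DoF = Df − Dn = 2·s·(s−f)·h / (h² − (s−f)²).
That is a quadratic in h: DoF·h² − 2·s·(s−f)·h − DoF·(s−f)² = 0 ⇒ h = (s−f)·(s + √(s² + DoF²)) / DoF = 13645 × (13700 + √(13700² + 6680²)) / 6680 = 13645 × (13700 + 15241.8) / 6680 ≈ 59118 mm.
Then N = f²/(c·h) = 55² / (0.016 × 59118) = 3025 / 945.89 ≈ 3.20.

f/3.20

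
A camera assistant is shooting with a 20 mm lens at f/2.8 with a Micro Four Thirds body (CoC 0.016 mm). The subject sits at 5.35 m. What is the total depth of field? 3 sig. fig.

9.92 m

Hyperfocal distance H = f²/(N·c) + f = 20²/(2.8 × 0.016) + 20 = 400/0.0448 + 20 ≈ 8948.6 mm ≈ 8.949 m.
Near limit Dn = s·(H − f)/(H + s − 2f) = 5350 × (8948.6 − 20) / (8948.6 + 5350 − 2 × 20) = 5350 × 8928.6 / 14258.6 ≈ 3350.1 mm.
Far limit Df = s·(H − f)/(H − s) = 5350 × (8948.6 − 20) / (8948.6 − 5350) = 5350 × 8928.6 / 3598.6 ≈ 13274.1 mm.
Depth of field = Df − Dn = 13274.1 − 3350.1 ≈ 9924.0 mm ≈ 9.92 m.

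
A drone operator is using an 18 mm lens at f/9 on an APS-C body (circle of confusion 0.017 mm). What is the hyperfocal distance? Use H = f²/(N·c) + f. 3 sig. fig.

2.14 m

Hyperfocal distance H = f²/(N·c) + f = 18²/(9 × 0.017) + 18 = 324/0.153 + 18 ≈ 2135.6 mm ≈ 2.14 m.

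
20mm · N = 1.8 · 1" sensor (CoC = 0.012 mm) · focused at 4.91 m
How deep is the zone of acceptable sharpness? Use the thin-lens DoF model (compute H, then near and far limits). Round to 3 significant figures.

2.79 m

Hyperfocal distance H = f²/(N·c) + f = 20²/(1.8 × 0.012) + 20 = 400/0.0216 + 20 ≈ 18538.5 mm ≈ 18.54 m.
Near limit Dn = s·(H − f)/(H + s − 2f) = 4910 × (18538.5 − 20) / (18538.5 + 4910 − 2 × 20) = 4910 × 18518.5 / 23408.5 ≈ 3884.3 mm.
Far limit Df = s·(H − f)/(H − s) = 4910 × (18538.5 − 20) / (18538.5 − 4910) = 4910 × 18518.5 / 13628.5 ≈ 6671.7 mm.
Depth of field = Df − Dn = 6671.7 − 3884.3 ≈ 2787.4 mm ≈ 2.79 m.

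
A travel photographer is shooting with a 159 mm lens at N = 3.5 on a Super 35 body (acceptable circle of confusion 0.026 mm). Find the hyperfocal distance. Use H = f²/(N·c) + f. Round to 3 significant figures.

Hyperfocal distance H = f²/(N·c) + f = 159²/(3.5 × 0.026) + 159 = 25281/0.091 + 159 ≈ 277972.2 mm ≈ 278 m.

278 m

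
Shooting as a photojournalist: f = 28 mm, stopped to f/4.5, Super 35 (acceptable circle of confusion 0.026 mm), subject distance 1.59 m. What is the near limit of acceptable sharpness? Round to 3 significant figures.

Hyperfocal distance H = f²/(N·c) + f = 28²/(4.5 × 0.026) + 28 = 784/0.117 + 28 ≈ 6728.9 mm ≈ 6.729 m.
Near limit Dn = s·(H − f)/(H + s − 2f) = 1590 × (6728.9 − 28) / (6728.9 + 1590 − 2 × 28) = 1590 × 6700.9 / 8262.9 ≈ 1289.4 mm ≈ 1.29 m.

1.29 m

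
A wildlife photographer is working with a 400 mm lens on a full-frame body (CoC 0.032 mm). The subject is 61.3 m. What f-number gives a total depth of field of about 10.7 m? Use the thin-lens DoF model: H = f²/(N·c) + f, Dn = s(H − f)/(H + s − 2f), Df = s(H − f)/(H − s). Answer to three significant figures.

Write h = H − f = f²/(N·c). The thin-lens limits are Dn = s·h/(h + (s−f)) and Df = s·h/(h − (s−f)), so DoF = Df − Dn = 2·s·(s−f)·h / (h² − (s−f)²).
That is a quadratic in h: DoF·h² − 2·s·(s−f)·h − DoF·(s−f)² = 0 ⇒ h = (s−f)·(s + √(s² + DoF²)) / DoF = 60900 × (61300 + √(61300² + 10700²)) / 10700 = 60900 × (61300 + 62226.8) / 10700 ≈ 703064 mm.
Then N = f²/(c·h) = 400² / (0.032 × 703064) = 160000 / 22498 ≈ 7.11.

f/7.11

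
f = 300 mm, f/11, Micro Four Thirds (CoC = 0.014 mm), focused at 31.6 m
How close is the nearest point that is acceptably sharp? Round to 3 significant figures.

Hyperfocal distance H = f²/(N·c) + f = 300²/(11 × 0.014) + 300 = 90000/0.154 + 300 ≈ 584715.6 mm ≈ 584.7 m.
Near limit Dn = s·(H − f)/(H + s − 2f) = 31600 × (584715.6 − 300) / (584715.6 + 31600 − 2 × 300) = 31600 × 584415.6 / 615715.6 ≈ 29994 mm ≈ 30.0 m.

30.0 m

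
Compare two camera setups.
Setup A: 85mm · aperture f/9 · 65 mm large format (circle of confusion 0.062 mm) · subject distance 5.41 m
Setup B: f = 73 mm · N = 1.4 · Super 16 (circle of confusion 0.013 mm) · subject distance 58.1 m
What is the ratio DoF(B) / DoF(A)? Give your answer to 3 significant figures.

4.48

Setup A: H = 85²/(9×0.062) + 85 ≈ 13033.0 mm; DoF = Df − Dn = 9189.1 − 3833.5 ≈ 5355.6 mm.
Setup B: H = 73²/(1.4×0.013) + 73 ≈ 292875.2 mm; DoF = Df − Dn = 72460 − 48490 ≈ 23970 mm.
Ratio = 23970 / 5355.6 ≈ 4.48.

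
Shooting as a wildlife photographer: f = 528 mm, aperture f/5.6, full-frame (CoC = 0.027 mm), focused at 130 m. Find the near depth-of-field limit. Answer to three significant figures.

Hyperfocal distance H = f²/(N·c) + f = 528²/(5.6 × 0.027) + 528 = 278784/0.1512 + 528 ≈ 1844337.5 mm ≈ 1844 m.
Near limit Dn = s·(H − f)/(H + s − 2f) = 130000 × (1844337.5 − 528) / (1844337.5 + 130000 − 2 × 528) = 130000 × 1843809.5 / 1973281.5 ≈ 121470 mm ≈ 121 m.

121 m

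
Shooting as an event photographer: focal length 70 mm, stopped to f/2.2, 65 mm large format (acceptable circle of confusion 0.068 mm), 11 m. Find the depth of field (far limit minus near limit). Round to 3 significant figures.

8.26 m

Hyperfocal distance H = f²/(N·c) + f = 70²/(2.2 × 0.068) + 70 = 4900/0.1496 + 70 ≈ 32824.0 mm ≈ 32.82 m.
Near limit Dn = s·(H − f)/(H + s − 2f) = 11000 × (32824.0 − 70) / (32824.0 + 11000 − 2 × 70) = 11000 × 32754.0 / 43684.0 ≈ 8247.7 mm.
Far limit Df = s·(H − f)/(H − s) = 11000 × (32824.0 − 70) / (32824.0 − 11000) = 11000 × 32754.0 / 21824.0 ≈ 16509.1 mm.
Depth of field = Df − Dn = 16509.1 − 8247.7 ≈ 8261.4 mm ≈ 8.26 m.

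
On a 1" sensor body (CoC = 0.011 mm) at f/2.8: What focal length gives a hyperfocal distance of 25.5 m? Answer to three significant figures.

From H = f²/(N·c) + f, with f ≪ H: f ≈ √(H·N·c) = √(25500 × 2.8 × 0.011) = √785.40 ≈ 28.02 mm.
The +f correction barely moves this — solving exactly, f² + N·c·f − N·c·H = 0 ⇒ f = (−N·c + √((N·c)² + 4·N·c·H))/2 = (−0.0308 + √3141.6)/2 ≈ 28.010 mm, so f ≈ 28.0 mm.

28.0 mm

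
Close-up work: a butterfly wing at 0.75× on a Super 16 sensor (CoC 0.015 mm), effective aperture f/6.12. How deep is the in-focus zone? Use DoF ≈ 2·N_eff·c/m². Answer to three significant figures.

At magnification m, DoF ≈ 2·N_eff·c/m² = 2 × 6.12 × 0.015 / 0.75² = 0.1836 / 0.5625 ≈ 0.326 mm.

0.326 mm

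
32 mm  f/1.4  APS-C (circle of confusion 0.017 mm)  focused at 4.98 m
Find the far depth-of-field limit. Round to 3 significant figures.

5.63 m

Hyperfocal distance H = f²/(N·c) + f = 32²/(1.4 × 0.017) + 32 = 1024/0.0238 + 32 ≈ 43057.2 mm ≈ 43.06 m.
Far limit Df = s·(H − f)/(H − s) = 4980 × (43057.2 − 32) / (43057.2 − 4980) = 4980 × 43025.2 / 38077.2 ≈ 5627.1 mm ≈ 5.63 m.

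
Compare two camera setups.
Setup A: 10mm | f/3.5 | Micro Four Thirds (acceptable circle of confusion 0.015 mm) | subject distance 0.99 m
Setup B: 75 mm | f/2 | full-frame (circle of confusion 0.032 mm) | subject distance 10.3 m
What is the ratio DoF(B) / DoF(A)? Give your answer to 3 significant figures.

1.75

Setup A: H = 10²/(3.5×0.015) + 10 ≈ 1914.8 mm; DoF = Df − Dn = 2039.1 − 653.7 ≈ 1385.4 mm.
Setup B: H = 75²/(2×0.032) + 75 ≈ 87965.6 mm; DoF = Df − Dn = 11656.0 − 9226.6 ≈ 2429.4 mm.
Ratio = 2429.4 / 1385.4 ≈ 1.75.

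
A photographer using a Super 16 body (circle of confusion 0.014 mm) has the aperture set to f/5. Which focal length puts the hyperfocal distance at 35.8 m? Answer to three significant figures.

From H = f²/(N·c) + f, with f ≪ H: f ≈ √(H·N·c) = √(35800 × 5 × 0.014) = √2506.0 ≈ 50.06 mm.
Exact: f² + N·c·f − N·c·H = 0 ⇒ f = (−N·c + √((N·c)² + 4·N·c·H))/2 = (−0.07 + √10024)/2 ≈ 50.025 mm ≈ 50.0 mm.

50.0 mm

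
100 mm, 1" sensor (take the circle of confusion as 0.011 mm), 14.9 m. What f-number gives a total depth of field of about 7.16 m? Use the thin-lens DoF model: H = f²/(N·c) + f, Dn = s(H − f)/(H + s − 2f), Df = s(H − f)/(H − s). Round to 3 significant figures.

f/14

Write h = H − f = f²/(N·c). The thin-lens limits are Dn = s·h/(h + (s−f)) and Df = s·h/(h − (s−f)), so DoF = Df − Dn = 2·s·(s−f)·h / (h² − (s−f)²).
That is a quadratic in h: DoF·h² − 2·s·(s−f)·h − DoF·(s−f)² = 0 ⇒ h = (s−f)·(s + √(s² + DoF²)) / DoF = 14800 × (14900 + √(14900² + 7160²)) / 7160 = 14800 × (14900 + 16531.0) / 7160 ≈ 64969 mm.
Then N = f²/(c·h) = 100² / (0.011 × 64969) = 10000 / 714.66 ≈ 14.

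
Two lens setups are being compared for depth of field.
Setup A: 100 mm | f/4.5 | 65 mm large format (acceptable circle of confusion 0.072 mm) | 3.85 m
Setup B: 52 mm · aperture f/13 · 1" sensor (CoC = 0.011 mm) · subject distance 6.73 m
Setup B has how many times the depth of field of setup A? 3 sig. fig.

5.72

Setup A: H = 100²/(4.5×0.072) + 100 ≈ 30964.2 mm; DoF = Df − Dn = 4382.47 − 3432.90 ≈ 949.57 mm.
Setup B: H = 52²/(13×0.011) + 52 ≈ 18961.1 mm; DoF = Df − Dn = 10404.5 − 4973.5 ≈ 5431.0 mm.
Ratio = 5431.0 / 949.57 ≈ 5.72.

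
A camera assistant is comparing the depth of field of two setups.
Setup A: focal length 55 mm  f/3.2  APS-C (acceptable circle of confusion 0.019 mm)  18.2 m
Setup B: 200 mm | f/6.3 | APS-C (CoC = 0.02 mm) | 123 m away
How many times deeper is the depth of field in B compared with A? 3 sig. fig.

Setup A: H = 55²/(3.2×0.019) + 55 ≈ 49808.3 mm; DoF = Df − Dn = 28648 − 13336 ≈ 15312 mm.
Setup B: H = 200²/(6.3×0.02) + 200 ≈ 317660.3 mm; DoF = Df − Dn = 200594 − 88692 ≈ 111902 mm.
Ratio = 111902 / 15312 ≈ 7.31.

7.31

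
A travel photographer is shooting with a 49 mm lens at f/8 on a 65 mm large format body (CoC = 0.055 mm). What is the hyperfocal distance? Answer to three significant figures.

5.51 m

Hyperfocal distance H = f²/(N·c) + f = 49²/(8 × 0.055) + 49 = 2401/0.44 + 49 ≈ 5505.8 mm ≈ 5.51 m.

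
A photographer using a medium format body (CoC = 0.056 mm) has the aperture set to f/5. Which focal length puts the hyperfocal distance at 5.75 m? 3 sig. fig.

From H = f²/(N·c) + f, with f ≪ H: f ≈ √(H·N·c) = √(5750 × 5 × 0.056) = √1610.0 ≈ 40.12 mm.
Exact: f² + N·c·f − N·c·H = 0 ⇒ f = (−N·c + √((N·c)² + 4·N·c·H))/2 = (−0.28 + √6440.1)/2 ≈ 39.985 mm ≈ 40.0 mm.

40.0 mm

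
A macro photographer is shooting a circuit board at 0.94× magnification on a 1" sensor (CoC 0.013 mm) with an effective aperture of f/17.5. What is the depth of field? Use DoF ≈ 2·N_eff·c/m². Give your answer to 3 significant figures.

At magnification m, DoF ≈ 2·N_eff·c/m² = 2 × 17.5 × 0.013 / 0.94² = 0.455 / 0.8836 ≈ 0.515 mm.

0.515 mm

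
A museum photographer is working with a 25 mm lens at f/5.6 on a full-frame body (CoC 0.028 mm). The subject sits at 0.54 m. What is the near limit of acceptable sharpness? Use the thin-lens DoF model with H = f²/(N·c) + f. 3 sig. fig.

478 mm

Hyperfocal distance H = f²/(N·c) + f = 25²/(5.6 × 0.028) + 25 = 625/0.1568 + 25 ≈ 4011.0 mm ≈ 4.011 m.
Near limit Dn = s·(H − f)/(H + s − 2f) = 540 × (4011.0 − 25) / (4011.0 + 540 − 2 × 25) = 540 × 3986.0 / 4501.0 ≈ 478.21 mm.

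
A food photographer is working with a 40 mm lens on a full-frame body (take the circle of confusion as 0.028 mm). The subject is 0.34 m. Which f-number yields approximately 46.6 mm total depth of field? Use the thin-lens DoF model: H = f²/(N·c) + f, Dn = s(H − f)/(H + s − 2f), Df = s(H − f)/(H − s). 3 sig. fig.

Write h = H − f = f²/(N·c). The thin-lens limits are Dn = s·h/(h + (s−f)) and Df = s·h/(h − (s−f)), so DoF = Df − Dn = 2·s·(s−f)·h / (h² − (s−f)²).
That is a quadratic in h: DoF·h² − 2·s·(s−f)·h − DoF·(s−f)² = 0 ⇒ h = (s−f)·(s + √(s² + DoF²)) / DoF = 300 × (340 + √(340² + 46.6²)) / 46.6 = 300 × (340 + 343.179) / 46.6 ≈ 4398.1 mm.
Then N = f²/(c·h) = 40² / (0.028 × 4398.1) = 1600 / 123.15 ≈ 13.

f/13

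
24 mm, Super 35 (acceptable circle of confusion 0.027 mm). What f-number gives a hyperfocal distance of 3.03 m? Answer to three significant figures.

f/7.10

Rearrange H = f²/(N·c) + f for N: N = f² / ((H − f)·c).
N = 24² / ((3030 − 24) × 0.027) = 576 / 81.16 ≈ 7.10.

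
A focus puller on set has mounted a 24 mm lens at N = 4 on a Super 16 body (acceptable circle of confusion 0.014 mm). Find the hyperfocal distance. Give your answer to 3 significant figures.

Hyperfocal distance H = f²/(N·c) + f = 24²/(4 × 0.014) + 24 = 576/0.056 + 24 ≈ 10309.7 mm ≈ 10.3 m.

10.3 m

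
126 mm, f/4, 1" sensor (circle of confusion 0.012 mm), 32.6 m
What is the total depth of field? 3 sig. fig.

6.46 m

Hyperfocal distance H = f²/(N·c) + f = 126²/(4 × 0.012) + 126 = 15876/0.048 + 126 ≈ 330876.0 mm ≈ 330.9 m.
Near limit Dn = s·(H − f)/(H + s − 2f) = 32600 × (330876.0 − 126) / (330876.0 + 32600 − 2 × 126) = 32600 × 330750.0 / 363224.0 ≈ 29685.4 mm.
Far limit Df = s·(H − f)/(H − s) = 32600 × (330876.0 − 126) / (330876.0 − 32600) = 32600 × 330750.0 / 298276.0 ≈ 36149.2 mm.
Depth of field = Df − Dn = 36149.2 − 29685.4 ≈ 6463.8 mm ≈ 6.46 m.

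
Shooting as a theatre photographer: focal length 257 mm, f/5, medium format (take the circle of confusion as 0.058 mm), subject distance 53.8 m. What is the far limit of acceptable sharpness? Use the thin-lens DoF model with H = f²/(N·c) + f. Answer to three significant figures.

70.3 m

Hyperfocal distance H = f²/(N·c) + f = 257²/(5 × 0.058) + 257 = 66049/0.29 + 257 ≈ 228012.2 mm ≈ 228.0 m.
Far limit Df = s·(H − f)/(H − s) = 53800 × (228012.2 − 257) / (228012.2 − 53800) = 53800 × 227755.2 / 174212.2 ≈ 70335 mm ≈ 70.3 m.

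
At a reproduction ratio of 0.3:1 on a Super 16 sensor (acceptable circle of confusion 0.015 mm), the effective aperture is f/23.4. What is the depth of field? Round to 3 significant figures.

At magnification m, DoF ≈ 2·N_eff·c/m² = 2 × 23.4 × 0.015 / 0.3² = 0.702 / 0.09 ≈ 7.8 mm.

7.80 mm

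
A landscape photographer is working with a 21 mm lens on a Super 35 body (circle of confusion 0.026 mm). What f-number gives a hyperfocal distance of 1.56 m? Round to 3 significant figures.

Rearrange H = f²/(N·c) + f for N: N = f² / ((H − f)·c).
N = 21² / ((1560 − 21) × 0.026) = 441 / 40.01 ≈ 11.

f/11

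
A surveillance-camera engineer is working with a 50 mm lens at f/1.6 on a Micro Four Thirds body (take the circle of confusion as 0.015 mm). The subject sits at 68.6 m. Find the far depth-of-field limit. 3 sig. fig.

201 m

Hyperfocal distance H = f²/(N·c) + f = 50²/(1.6 × 0.015) + 50 = 2500/0.024 + 50 ≈ 104216.7 mm ≈ 104.2 m.
Far limit Df = s·(H − f)/(H − s) = 68600 × (104216.7 − 50) / (104216.7 − 68600) = 68600 × 104166.7 / 35616.7 ≈ 200632 mm ≈ 201 m.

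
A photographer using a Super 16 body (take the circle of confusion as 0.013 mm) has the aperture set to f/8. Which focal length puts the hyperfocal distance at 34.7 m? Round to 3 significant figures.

From H = f²/(N·c) + f, with f ≪ H: f ≈ √(H·N·c) = √(34700 × 8 × 0.013) = √3608.8 ≈ 60.07 mm.
Exact: f² + N·c·f − N·c·H = 0 ⇒ f = (−N·c + √((N·c)² + 4·N·c·H))/2 = (−0.104 + √14435)/2 ≈ 60.021 mm ≈ 60.0 mm.

60.0 mm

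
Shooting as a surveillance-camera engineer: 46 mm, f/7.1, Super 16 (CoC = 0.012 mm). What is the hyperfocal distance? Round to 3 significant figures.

Hyperfocal distance H = f²/(N·c) + f = 46²/(7.1 × 0.012) + 46 = 2116/0.0852 + 46 ≈ 24881.7 mm ≈ 24.9 m.

24.9 m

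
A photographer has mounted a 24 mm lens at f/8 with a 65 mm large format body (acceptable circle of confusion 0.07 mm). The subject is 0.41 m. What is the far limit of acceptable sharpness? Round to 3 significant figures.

Hyperfocal distance H = f²/(N·c) + f = 24²/(8 × 0.07) + 24 = 576/0.56 + 24 ≈ 1052.6 mm ≈ 1.053 m.
Far limit Df = s·(H − f)/(H − s) = 410 × (1052.6 − 24) / (1052.6 − 410) = 410 × 1028.6 / 642.6 ≈ 656.29 mm ≈ 0.656 m.

0.656 m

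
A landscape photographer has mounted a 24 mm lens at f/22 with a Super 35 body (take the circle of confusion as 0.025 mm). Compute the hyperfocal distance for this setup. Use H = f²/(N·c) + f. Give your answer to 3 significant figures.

1.07 m

Hyperfocal distance H = f²/(N·c) + f = 24²/(22 × 0.025) + 24 = 576/0.55 + 24 ≈ 1071.3 mm ≈ 1.07 m.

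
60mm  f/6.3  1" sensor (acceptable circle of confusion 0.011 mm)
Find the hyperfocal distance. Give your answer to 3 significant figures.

Hyperfocal distance H = f²/(N·c) + f = 60²/(6.3 × 0.011) + 60 = 3600/0.0693 + 60 ≈ 52008.1 mm ≈ 52.0 m.

52.0 m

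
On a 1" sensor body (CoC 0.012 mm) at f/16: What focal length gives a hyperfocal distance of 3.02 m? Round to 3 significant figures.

From H = f²/(N·c) + f, with f ≪ H: f ≈ √(H·N·c) = √(3020 × 16 × 0.012) = √579.84 ≈ 24.08 mm.
Exact: f² + N·c·f − N·c·H = 0 ⇒ f = (−N·c + √((N·c)² + 4·N·c·H))/2 = (−0.192 + √2319.4)/2 ≈ 23.984 mm ≈ 24.0 mm.

24.0 mm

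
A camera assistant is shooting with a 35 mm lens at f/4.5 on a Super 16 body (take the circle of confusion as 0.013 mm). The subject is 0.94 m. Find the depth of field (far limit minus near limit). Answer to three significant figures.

Hyperfocal distance H = f²/(N·c) + f = 35²/(4.5 × 0.013) + 35 = 1225/0.0585 + 35 ≈ 20975.2 mm ≈ 20.98 m.
Near limit Dn = s·(H − f)/(H + s − 2f) = 940 × (20975.2 − 35) / (20975.2 + 940 − 2 × 35) = 940 × 20940.2 / 21845.2 ≈ 901.058 mm.
Far limit Df = s·(H − f)/(H − s) = 940 × (20975.2 − 35) / (20975.2 − 940) = 940 × 20940.2 / 20035.2 ≈ 982.460 mm.
Depth of field = Df − Dn = 982.460 − 901.058 ≈ 81.402 mm.

81.4 mm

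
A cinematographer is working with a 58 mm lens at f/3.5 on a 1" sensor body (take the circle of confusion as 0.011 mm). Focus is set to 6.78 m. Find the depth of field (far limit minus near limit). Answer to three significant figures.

Hyperfocal distance H = f²/(N·c) + f = 58²/(3.5 × 0.011) + 58 = 3364/0.0385 + 58 ≈ 87434.6 mm ≈ 87.43 m.
Near limit Dn = s·(H − f)/(H + s − 2f) = 6780 × (87434.6 − 58) / (87434.6 + 6780 − 2 × 58) = 6780 × 87376.6 / 94098.6 ≈ 6295.7 mm.
Far limit Df = s·(H − f)/(H − s) = 6780 × (87434.6 − 58) / (87434.6 − 6780) = 6780 × 87376.6 / 80654.6 ≈ 7345.1 mm.
Depth of field = Df − Dn = 7345.1 − 6295.7 ≈ 1049.4 mm ≈ 1.05 m.

1.05 m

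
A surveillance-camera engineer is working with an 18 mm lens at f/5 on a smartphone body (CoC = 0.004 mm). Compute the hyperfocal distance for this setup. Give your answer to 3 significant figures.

Hyperfocal distance H = f²/(N·c) + f = 18²/(5 × 0.004) + 18 = 324/0.02 + 18 ≈ 16218.0 mm ≈ 16.2 m.

16.2 m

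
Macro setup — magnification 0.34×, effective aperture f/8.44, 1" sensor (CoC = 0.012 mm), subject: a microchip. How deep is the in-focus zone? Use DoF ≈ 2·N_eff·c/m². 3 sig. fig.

At magnification m, DoF ≈ 2·N_eff·c/m² = 2 × 8.44 × 0.012 / 0.34² = 0.2026 / 0.1156 ≈ 1.75 mm.

1.75 mm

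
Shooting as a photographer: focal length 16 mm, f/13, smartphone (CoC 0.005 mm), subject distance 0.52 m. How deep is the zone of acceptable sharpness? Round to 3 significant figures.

135 mm

Hyperfocal distance H = f²/(N·c) + f = 16²/(13 × 0.005) + 16 = 256/0.065 + 16 ≈ 3954.5 mm ≈ 3.954 m.
Near limit Dn = s·(H − f)/(H + s − 2f) = 520 × (3954.5 − 16) / (3954.5 + 520 − 2 × 16) = 520 × 3938.5 / 4442.5 ≈ 461.01 mm.
Far limit Df = s·(H − f)/(H − s) = 520 × (3954.5 − 16) / (3954.5 − 520) = 520 × 3938.5 / 3434.5 ≈ 596.31 mm.
Depth of field = Df − Dn = 596.31 − 461.01 ≈ 135.30 mm.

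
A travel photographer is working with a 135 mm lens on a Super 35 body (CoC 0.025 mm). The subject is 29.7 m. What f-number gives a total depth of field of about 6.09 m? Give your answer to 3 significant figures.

f/2.50

Write h = H − f = f²/(N·c). The thin-lens limits are Dn = s·h/(h + (s−f)) and Df = s·h/(h − (s−f)), so DoF = Df − Dn = 2·s·(s−f)·h / (h² − (s−f)²).
That is a quadratic in h: DoF·h² − 2·s·(s−f)·h − DoF·(s−f)² = 0 ⇒ h = (s−f)·(s + √(s² + DoF²)) / DoF = 29565 × (29700 + √(29700² + 6090²)) / 6090 = 29565 × (29700 + 30318.0) / 6090 ≈ 291368 mm.
Then N = f²/(c·h) = 135² / (0.025 × 291368) = 18225 / 7284.2 ≈ 2.50.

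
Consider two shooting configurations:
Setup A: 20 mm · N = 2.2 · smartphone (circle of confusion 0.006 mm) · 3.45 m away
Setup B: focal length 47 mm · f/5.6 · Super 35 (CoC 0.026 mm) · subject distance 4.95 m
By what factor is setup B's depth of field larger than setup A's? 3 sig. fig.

Setup A: H = 20²/(2.2×0.006) + 20 ≈ 30323.0 mm; DoF = Df − Dn = 3890.35 − 3099.20 ≈ 791.15 mm.
Setup B: H = 47²/(5.6×0.026) + 47 ≈ 15218.7 mm; DoF = Df − Dn = 7313.5 − 3741.0 ≈ 3572.5 mm.
Ratio = 3572.5 / 791.15 ≈ 4.52.

4.52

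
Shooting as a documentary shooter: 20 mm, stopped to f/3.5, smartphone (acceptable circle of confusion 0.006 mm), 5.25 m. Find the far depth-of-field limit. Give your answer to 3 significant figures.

Hyperfocal distance H = f²/(N·c) + f = 20²/(3.5 × 0.006) + 20 = 400/0.021 + 20 ≈ 19067.6 mm ≈ 19.07 m.
Far limit Df = s·(H − f)/(H − s) = 5250 × (19067.6 − 20) / (19067.6 − 5250) = 5250 × 19047.6 / 13817.6 ≈ 7237.1 mm ≈ 7.24 m.

7.24 m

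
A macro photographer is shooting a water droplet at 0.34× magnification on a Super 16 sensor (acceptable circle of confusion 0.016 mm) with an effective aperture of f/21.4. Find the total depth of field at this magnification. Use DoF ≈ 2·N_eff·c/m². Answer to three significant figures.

5.92 mm

At magnification m, DoF ≈ 2·N_eff·c/m² = 2 × 21.4 × 0.016 / 0.34² = 0.6848 / 0.1156 ≈ 5.92 mm.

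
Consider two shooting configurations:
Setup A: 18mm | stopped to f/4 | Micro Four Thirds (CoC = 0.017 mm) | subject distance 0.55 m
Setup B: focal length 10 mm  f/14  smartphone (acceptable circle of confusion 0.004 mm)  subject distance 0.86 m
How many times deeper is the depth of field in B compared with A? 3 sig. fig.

8.51

Setup A: H = 18²/(4×0.017) + 18 ≈ 4782.7 mm; DoF = Df − Dn = 619.13 − 494.76 ≈ 124.37 mm.
Setup B: H = 10²/(14×0.004) + 10 ≈ 1795.7 mm; DoF = Df − Dn = 1641.2 − 582.7 ≈ 1058.5 mm.
Ratio = 1058.5 / 124.37 ≈ 8.51.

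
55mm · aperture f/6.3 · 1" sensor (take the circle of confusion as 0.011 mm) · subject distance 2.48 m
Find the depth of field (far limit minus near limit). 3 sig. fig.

276 mm

Hyperfocal distance H = f²/(N·c) + f = 55²/(6.3 × 0.011) + 55 = 3025/0.0693 + 55 ≈ 43705.8 mm ≈ 43.71 m.
Near limit Dn = s·(H − f)/(H + s − 2f) = 2480 × (43705.8 − 55) / (43705.8 + 2480 − 2 × 55) = 2480 × 43650.8 / 46075.8 ≈ 2349.48 mm.
Far limit Df = s·(H − f)/(H − s) = 2480 × (43705.8 − 55) / (43705.8 − 2480) = 2480 × 43650.8 / 41225.8 ≈ 2625.88 mm.
Depth of field = Df − Dn = 2625.88 − 2349.48 ≈ 276.40 mm.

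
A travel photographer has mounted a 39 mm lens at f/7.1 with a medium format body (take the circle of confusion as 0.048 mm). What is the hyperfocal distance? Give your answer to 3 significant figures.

Hyperfocal distance H = f²/(N·c) + f = 39²/(7.1 × 0.048) + 39 = 1521/0.3408 + 39 ≈ 4502.0 mm ≈ 4.50 m.

4.50 m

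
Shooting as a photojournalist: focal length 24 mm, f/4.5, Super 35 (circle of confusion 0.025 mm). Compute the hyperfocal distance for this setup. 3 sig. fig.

5.14 m

Hyperfocal distance H = f²/(N·c) + f = 24²/(4.5 × 0.025) + 24 = 576/0.1125 + 24 ≈ 5144.0 mm ≈ 5.14 m.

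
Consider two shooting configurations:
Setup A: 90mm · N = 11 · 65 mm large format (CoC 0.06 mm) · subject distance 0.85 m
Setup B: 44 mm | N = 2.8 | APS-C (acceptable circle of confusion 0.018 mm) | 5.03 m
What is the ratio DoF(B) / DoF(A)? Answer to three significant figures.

12.6

Setup A: H = 90²/(11×0.06) + 90 ≈ 12362.7 mm; DoF = Df − Dn = 906.11 − 800.43 ≈ 105.68 mm.
Setup B: H = 44²/(2.8×0.018) + 44 ≈ 38456.7 mm; DoF = Df − Dn = 5780.3 − 4452.1 ≈ 1328.2 mm.
Ratio = 1328.2 / 105.68 ≈ 12.6.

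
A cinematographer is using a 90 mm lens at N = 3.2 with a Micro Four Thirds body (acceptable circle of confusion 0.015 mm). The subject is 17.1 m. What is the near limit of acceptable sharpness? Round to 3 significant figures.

Hyperfocal distance H = f²/(N·c) + f = 90²/(3.2 × 0.015) + 90 = 8100/0.048 + 90 ≈ 168840.0 mm ≈ 168.8 m.
Near limit Dn = s·(H − f)/(H + s − 2f) = 17100 × (168840.0 − 90) / (168840.0 + 17100 − 2 × 90) = 17100 × 168750.0 / 185760.0 ≈ 15534 mm ≈ 15.5 m.

15.5 m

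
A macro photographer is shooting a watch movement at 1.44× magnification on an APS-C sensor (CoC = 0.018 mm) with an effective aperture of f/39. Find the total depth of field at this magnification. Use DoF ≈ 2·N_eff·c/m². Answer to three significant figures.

At magnification m, DoF ≈ 2·N_eff·c/m² = 2 × 39 × 0.018 / 1.44² = 1.404 / 2.074 ≈ 0.677 mm.

0.677 mm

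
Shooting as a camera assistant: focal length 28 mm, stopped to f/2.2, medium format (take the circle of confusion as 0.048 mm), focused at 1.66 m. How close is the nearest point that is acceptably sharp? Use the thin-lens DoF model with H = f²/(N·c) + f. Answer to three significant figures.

Hyperfocal distance H = f²/(N·c) + f = 28²/(2.2 × 0.048) + 28 = 784/0.1056 + 28 ≈ 7452.2 mm ≈ 7.452 m.
Near limit Dn = s·(H − f)/(H + s − 2f) = 1660 × (7452.2 − 28) / (7452.2 + 1660 − 2 × 28) = 1660 × 7424.2 / 9056.2 ≈ 1360.9 mm ≈ 1.36 m.

1.36 m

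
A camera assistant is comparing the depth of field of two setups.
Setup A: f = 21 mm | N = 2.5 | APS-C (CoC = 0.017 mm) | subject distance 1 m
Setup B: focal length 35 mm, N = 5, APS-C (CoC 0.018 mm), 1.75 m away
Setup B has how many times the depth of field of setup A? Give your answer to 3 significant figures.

2.35

Setup A: H = 21²/(2.5×0.017) + 21 ≈ 10397.5 mm; DoF = Df − Dn = 1104.18 − 913.79 ≈ 190.39 mm.
Setup B: H = 35²/(5×0.018) + 35 ≈ 13646.1 mm; DoF = Df − Dn = 2002.29 − 1554.17 ≈ 448.12 mm.
Ratio = 448.12 / 190.39 ≈ 2.35.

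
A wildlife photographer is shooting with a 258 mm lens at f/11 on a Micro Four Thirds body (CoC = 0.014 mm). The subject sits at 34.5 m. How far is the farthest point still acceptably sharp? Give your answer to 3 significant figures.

37.5 m

Hyperfocal distance H = f²/(N·c) + f = 258²/(11 × 0.014) + 258 = 66564/0.154 + 258 ≈ 432491.8 mm ≈ 432.5 m.
Far limit Df = s·(H − f)/(H − s) = 34500 × (432491.8 − 258) / (432491.8 − 34500) = 34500 × 432233.8 / 397991.8 ≈ 37468 mm ≈ 37.5 m.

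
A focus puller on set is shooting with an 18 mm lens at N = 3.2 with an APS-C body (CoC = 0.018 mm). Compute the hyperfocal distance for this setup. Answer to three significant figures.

5.64 m

Hyperfocal distance H = f²/(N·c) + f = 18²/(3.2 × 0.018) + 18 = 324/0.0576 + 18 ≈ 5643.0 mm ≈ 5.64 m.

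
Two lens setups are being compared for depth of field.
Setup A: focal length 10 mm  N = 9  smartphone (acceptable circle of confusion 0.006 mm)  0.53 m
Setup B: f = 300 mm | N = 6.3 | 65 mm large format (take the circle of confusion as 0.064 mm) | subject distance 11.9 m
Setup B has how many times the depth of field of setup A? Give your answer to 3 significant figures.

3.84

Setup A: H = 10²/(9×0.006) + 10 ≈ 1861.9 mm; DoF = Df − Dn = 736.93 − 413.80 ≈ 323.13 mm.
Setup B: H = 300²/(6.3×0.064) + 300 ≈ 223514.3 mm; DoF = Df − Dn = 12552.3 − 11312.1 ≈ 1240.2 mm.
Ratio = 1240.2 / 323.13 ≈ 3.84.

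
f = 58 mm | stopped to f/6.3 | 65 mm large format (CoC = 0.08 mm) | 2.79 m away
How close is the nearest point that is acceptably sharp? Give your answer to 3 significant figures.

Hyperfocal distance H = f²/(N·c) + f = 58²/(6.3 × 0.08) + 58 = 3364/0.504 + 58 ≈ 6732.6 mm ≈ 6.733 m.
Near limit Dn = s·(H − f)/(H + s − 2f) = 2790 × (6732.6 − 58) / (6732.6 + 2790 − 2 × 58) = 2790 × 6674.6 / 9406.6 ≈ 1979.7 mm ≈ 1.98 m.

1.98 m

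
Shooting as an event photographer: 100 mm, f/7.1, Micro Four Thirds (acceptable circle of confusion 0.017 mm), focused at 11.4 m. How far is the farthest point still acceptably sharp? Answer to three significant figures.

13.2 m

Hyperfocal distance H = f²/(N·c) + f = 100²/(7.1 × 0.017) + 100 = 10000/0.1207 + 100 ≈ 82950.0 mm ≈ 82.95 m.
Far limit Df = s·(H − f)/(H − s) = 11400 × (82950.0 − 100) / (82950.0 − 11400) = 11400 × 82850.0 / 71550.0 ≈ 13200 mm ≈ 13.2 m.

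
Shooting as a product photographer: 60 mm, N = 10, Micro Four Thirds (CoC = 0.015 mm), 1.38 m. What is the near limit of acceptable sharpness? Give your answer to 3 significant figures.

1.31 m

Hyperfocal distance H = f²/(N·c) + f = 60²/(10 × 0.015) + 60 = 3600/0.15 + 60 ≈ 24060.0 mm ≈ 24.06 m.
Near limit Dn = s·(H − f)/(H + s − 2f) = 1380 × (24060.0 − 60) / (24060.0 + 1380 − 2 × 60) = 1380 × 24000.0 / 25320.0 ≈ 1308.1 mm ≈ 1.31 m.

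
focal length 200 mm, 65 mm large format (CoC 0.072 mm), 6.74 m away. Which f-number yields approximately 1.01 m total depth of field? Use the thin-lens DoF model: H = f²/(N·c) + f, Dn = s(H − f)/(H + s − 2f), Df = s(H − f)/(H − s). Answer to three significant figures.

Write h = H − f = f²/(N·c). The thin-lens limits are Dn = s·h/(h + (s−f)) and Df = s·h/(h − (s−f)), so DoF = Df − Dn = 2·s·(s−f)·h / (h² − (s−f)²).
That is a quadratic in h: DoF·h² − 2·s·(s−f)·h − DoF·(s−f)² = 0 ⇒ h = (s−f)·(s + √(s² + DoF²)) / DoF = 6540 × (6740 + √(6740² + 1010²)) / 1010 = 6540 × (6740 + 6815.25) / 1010 ≈ 87774 mm.
Then N = f²/(c·h) = 200² / (0.072 × 87774) = 40000 / 6319.7 ≈ 6.33.

f/6.33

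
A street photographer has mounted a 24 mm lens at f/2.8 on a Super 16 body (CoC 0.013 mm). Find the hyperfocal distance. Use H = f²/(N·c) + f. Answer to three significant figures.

Hyperfocal distance H = f²/(N·c) + f = 24²/(2.8 × 0.013) + 24 = 576/0.0364 + 24 ≈ 15848.2 mm ≈ 15.8 m.

15.8 m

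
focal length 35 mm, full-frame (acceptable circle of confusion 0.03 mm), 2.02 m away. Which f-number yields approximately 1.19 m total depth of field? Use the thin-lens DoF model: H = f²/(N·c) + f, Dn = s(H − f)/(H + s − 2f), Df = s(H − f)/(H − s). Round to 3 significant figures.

f/5.61

Write h = H − f = f²/(N·c). The thin-lens limits are Dn = s·h/(h + (s−f)) and Df = s·h/(h − (s−f)), so DoF = Df − Dn = 2·s·(s−f)·h / (h² − (s−f)²).
That is a quadratic in h: DoF·h² − 2·s·(s−f)·h − DoF·(s−f)² = 0 ⇒ h = (s−f)·(s + √(s² + DoF²)) / DoF = 1985 × (2020 + √(2020² + 1190²)) / 1190 = 1985 × (2020 + 2344.46) / 1190 ≈ 7280.2 mm.
Then N = f²/(c·h) = 35² / (0.03 × 7280.2) = 1225 / 218.41 ≈ 5.61.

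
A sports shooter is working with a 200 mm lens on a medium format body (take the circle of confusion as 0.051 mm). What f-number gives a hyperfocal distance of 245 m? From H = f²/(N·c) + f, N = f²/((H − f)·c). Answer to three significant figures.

f/3.20

Rearrange H = f²/(N·c) + f for N: N = f² / ((H − f)·c).
N = 200² / ((245000 − 200) × 0.051) = 40000 / 12485 ≈ 3.20.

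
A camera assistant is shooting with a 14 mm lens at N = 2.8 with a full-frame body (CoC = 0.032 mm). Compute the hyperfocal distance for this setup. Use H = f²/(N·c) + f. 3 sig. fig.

Hyperfocal distance H = f²/(N·c) + f = 14²/(2.8 × 0.032) + 14 = 196/0.0896 + 14 ≈ 2201.5 mm ≈ 2.20 m.

2.20 m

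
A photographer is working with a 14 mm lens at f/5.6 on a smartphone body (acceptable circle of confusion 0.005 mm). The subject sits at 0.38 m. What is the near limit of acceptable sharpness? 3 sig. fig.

Hyperfocal distance H = f²/(N·c) + f = 14²/(5.6 × 0.005) + 14 = 196/0.028 + 14 ≈ 7014.0 mm ≈ 7.014 m.
Near limit Dn = s·(H − f)/(H + s − 2f) = 380 × (7014.0 − 14) / (7014.0 + 380 − 2 × 14) = 380 × 7000.0 / 7366.0 ≈ 361.12 mm.

361 mm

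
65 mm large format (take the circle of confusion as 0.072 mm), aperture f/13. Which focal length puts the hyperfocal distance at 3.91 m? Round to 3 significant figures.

From H = f²/(N·c) + f, with f ≪ H: f ≈ √(H·N·c) = √(3910 × 13 × 0.072) = √3659.8 ≈ 60.50 mm.
Exact: f² + N·c·f − N·c·H = 0 ⇒ f = (−N·c + √((N·c)² + 4·N·c·H))/2 = (−0.936 + √14640)/2 ≈ 60.030 mm ≈ 60.0 mm.

60.0 mm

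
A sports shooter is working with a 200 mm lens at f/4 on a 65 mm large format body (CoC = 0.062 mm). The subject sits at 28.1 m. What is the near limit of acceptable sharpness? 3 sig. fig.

Hyperfocal distance H = f²/(N·c) + f = 200²/(4 × 0.062) + 200 = 40000/0.248 + 200 ≈ 161490.3 mm ≈ 161.5 m.
Near limit Dn = s·(H − f)/(H + s − 2f) = 28100 × (161490.3 − 200) / (161490.3 + 28100 − 2 × 200) = 28100 × 161290.3 / 189190.3 ≈ 23956 mm ≈ 24.0 m.

24.0 m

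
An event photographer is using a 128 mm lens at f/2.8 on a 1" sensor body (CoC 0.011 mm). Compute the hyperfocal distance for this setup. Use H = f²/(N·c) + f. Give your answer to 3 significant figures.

Hyperfocal distance H = f²/(N·c) + f = 128²/(2.8 × 0.011) + 128 = 16384/0.0308 + 128 ≈ 532076.1 mm ≈ 532 m.

532 m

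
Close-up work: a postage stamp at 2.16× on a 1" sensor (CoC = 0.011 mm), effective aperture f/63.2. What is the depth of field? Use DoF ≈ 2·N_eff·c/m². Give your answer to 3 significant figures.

0.298 mm

At magnification m, DoF ≈ 2·N_eff·c/m² = 2 × 63.2 × 0.011 / 2.16² = 1.39 / 4.666 ≈ 0.298 mm.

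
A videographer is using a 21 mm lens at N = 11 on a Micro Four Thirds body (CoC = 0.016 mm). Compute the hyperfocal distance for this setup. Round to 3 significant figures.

Hyperfocal distance H = f²/(N·c) + f = 21²/(11 × 0.016) + 21 = 441/0.176 + 21 ≈ 2526.7 mm ≈ 2.53 m.

2.53 m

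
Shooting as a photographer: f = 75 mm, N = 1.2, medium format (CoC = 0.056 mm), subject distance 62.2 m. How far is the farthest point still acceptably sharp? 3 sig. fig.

241 m

Hyperfocal distance H = f²/(N·c) + f = 75²/(1.2 × 0.056) + 75 = 5625/0.0672 + 75 ≈ 83780.4 mm ≈ 83.78 m.
Far limit Df = s·(H − f)/(H − s) = 62200 × (83780.4 − 75) / (83780.4 − 62200) = 62200 × 83705.4 / 21580.4 ≈ 241260 mm ≈ 241 m.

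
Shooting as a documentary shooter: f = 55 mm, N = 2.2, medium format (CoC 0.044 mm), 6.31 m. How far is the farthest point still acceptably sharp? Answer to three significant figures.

Hyperfocal distance H = f²/(N·c) + f = 55²/(2.2 × 0.044) + 55 = 3025/0.0968 + 55 ≈ 31305.0 mm ≈ 31.30 m.
Far limit Df = s·(H − f)/(H − s) = 6310 × (31305.0 − 55) / (31305.0 − 6310) = 6310 × 31250.0 / 24995.0 ≈ 7889.1 mm ≈ 7.89 m.

7.89 m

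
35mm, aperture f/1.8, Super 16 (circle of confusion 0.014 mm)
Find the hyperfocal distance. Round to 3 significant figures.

Hyperfocal distance H = f²/(N·c) + f = 35²/(1.8 × 0.014) + 35 = 1225/0.0252 + 35 ≈ 48646.1 mm ≈ 48.6 m.

48.6 m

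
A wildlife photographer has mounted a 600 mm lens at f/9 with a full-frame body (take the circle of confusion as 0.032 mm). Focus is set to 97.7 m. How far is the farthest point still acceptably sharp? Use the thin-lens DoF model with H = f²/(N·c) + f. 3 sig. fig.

106 m

Hyperfocal distance H = f²/(N·c) + f = 600²/(9 × 0.032) + 600 = 360000/0.288 + 600 ≈ 1250600.0 mm ≈ 1251 m.
Far limit Df = s·(H − f)/(H − s) = 97700 × (1250600.0 − 600) / (1250600.0 − 97700) = 97700 × 1250000.0 / 1152900.0 ≈ 105929 mm ≈ 106 m.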